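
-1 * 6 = -6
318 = 318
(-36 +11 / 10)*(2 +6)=-1396 / 5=-279.20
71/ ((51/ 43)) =59.86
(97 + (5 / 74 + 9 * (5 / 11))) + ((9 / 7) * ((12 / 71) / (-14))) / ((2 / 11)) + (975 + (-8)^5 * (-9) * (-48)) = -40084779651167 / 2831906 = -14154699.93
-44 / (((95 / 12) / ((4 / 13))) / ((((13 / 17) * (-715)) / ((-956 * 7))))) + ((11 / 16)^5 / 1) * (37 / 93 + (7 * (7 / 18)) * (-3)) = -140482228593949 / 105392891756544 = -1.33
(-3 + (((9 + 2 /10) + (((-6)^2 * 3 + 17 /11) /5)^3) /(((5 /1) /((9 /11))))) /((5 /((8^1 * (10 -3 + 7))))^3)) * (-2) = -1771443878186274 /45753125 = -38717440.14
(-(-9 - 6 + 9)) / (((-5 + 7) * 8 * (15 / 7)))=7 / 40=0.18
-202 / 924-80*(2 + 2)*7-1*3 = -1036367 / 462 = -2243.22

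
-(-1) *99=99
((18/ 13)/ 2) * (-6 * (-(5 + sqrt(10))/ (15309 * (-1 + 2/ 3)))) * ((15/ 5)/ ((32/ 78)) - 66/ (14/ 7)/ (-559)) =-109885/ 3662568 - 21977 * sqrt(10)/ 3662568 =-0.05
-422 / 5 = -84.40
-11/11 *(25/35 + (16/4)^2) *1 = -117/7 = -16.71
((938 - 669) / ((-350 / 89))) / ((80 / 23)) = -550643 / 28000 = -19.67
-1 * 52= -52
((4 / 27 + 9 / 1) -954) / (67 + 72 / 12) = -25511 / 1971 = -12.94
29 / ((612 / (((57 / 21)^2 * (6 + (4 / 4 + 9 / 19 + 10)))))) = 45733 / 7497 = 6.10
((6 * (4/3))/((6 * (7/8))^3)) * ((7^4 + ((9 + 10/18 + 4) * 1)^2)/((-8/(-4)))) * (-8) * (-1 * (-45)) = -2143897600/83349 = -25721.94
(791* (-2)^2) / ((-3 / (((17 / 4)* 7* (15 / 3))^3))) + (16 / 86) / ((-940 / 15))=-336739214268913 / 97008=-3471252002.61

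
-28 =-28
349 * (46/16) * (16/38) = 8027/19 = 422.47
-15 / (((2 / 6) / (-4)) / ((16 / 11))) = 2880 / 11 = 261.82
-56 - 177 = -233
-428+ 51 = -377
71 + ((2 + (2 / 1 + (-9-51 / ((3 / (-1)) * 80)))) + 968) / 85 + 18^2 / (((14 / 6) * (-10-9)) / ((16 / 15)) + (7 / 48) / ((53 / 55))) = 1067519883 / 14327600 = 74.51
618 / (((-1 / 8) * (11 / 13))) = -64272 / 11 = -5842.91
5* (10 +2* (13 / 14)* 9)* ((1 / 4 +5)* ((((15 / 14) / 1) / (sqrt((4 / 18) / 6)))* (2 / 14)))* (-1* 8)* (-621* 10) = 783857250* sqrt(3) / 49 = 27707767.00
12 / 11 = 1.09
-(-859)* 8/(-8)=-859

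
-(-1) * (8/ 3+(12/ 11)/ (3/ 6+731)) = 2.67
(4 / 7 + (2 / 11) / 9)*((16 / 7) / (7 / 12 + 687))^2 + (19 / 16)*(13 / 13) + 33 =140503579582591 / 4109793132368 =34.19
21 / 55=0.38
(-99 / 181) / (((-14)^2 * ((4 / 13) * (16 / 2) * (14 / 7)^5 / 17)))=-21879 / 36327424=-0.00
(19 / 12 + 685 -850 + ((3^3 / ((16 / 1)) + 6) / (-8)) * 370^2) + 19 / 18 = -37933835 / 288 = -131714.70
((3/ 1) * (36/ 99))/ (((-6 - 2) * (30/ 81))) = -81/ 220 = -0.37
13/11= 1.18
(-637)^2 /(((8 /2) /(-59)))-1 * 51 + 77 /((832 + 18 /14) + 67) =-75436750747 /12604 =-5985143.66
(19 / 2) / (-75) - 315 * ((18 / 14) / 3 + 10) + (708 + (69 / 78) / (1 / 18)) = -4994347 / 1950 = -2561.20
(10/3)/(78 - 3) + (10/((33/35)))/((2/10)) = 26272/495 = 53.07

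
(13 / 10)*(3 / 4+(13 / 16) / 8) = 1417 / 1280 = 1.11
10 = 10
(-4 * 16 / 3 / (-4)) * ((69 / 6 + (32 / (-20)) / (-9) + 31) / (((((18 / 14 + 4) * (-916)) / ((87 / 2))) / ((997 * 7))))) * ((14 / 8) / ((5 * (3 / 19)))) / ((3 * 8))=-723744346661 / 549050400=-1318.17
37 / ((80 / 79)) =36.54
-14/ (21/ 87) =-58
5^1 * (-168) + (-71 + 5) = -906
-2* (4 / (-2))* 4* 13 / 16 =13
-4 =-4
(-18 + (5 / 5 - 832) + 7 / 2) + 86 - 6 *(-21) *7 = 122.50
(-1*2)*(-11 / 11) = 2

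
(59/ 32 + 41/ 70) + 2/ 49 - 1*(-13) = 121287/ 7840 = 15.47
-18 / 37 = -0.49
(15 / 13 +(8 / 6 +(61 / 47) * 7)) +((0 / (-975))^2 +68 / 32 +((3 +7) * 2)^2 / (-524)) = 24845867 / 1920984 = 12.93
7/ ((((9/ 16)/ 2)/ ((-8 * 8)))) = -14336/ 9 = -1592.89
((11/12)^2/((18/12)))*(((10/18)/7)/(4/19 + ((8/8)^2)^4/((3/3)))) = 11495/312984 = 0.04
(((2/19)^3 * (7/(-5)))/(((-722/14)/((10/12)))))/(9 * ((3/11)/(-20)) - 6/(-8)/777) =-5584040/25768762293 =-0.00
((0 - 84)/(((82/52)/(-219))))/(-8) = -59787/41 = -1458.22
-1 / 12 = -0.08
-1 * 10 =-10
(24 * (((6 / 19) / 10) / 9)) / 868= 2 / 20615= 0.00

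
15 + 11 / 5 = 86 / 5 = 17.20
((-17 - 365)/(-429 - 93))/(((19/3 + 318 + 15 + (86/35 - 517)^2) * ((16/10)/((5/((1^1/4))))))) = 5849375/169514156982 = 0.00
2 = 2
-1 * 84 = -84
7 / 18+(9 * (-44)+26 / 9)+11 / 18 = -3529 / 9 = -392.11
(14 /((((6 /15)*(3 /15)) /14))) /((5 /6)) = 2940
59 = 59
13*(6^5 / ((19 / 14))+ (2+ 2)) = 1416220 / 19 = 74537.89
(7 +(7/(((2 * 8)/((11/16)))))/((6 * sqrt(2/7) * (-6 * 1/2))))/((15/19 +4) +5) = 133/186-1463 * sqrt(14)/1714176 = 0.71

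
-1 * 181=-181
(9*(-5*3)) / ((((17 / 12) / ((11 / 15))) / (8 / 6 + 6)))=-8712 / 17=-512.47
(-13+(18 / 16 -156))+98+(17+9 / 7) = -2889 / 56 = -51.59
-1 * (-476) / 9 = 476 / 9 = 52.89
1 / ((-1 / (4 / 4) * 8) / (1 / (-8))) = 0.02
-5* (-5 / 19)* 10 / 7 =250 / 133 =1.88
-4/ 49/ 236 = -1/ 2891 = -0.00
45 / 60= 3 / 4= 0.75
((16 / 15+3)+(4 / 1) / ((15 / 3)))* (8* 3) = 584 / 5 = 116.80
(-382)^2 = 145924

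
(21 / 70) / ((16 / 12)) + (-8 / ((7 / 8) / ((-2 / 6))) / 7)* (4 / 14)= 14381 / 41160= 0.35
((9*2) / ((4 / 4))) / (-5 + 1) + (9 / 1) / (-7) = -81 / 14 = -5.79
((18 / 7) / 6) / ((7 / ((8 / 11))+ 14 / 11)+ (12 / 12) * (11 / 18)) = 2376 / 63805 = 0.04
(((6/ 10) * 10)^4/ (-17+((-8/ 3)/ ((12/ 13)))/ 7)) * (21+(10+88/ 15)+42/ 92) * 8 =-2803574592/ 126155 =-22223.25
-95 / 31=-3.06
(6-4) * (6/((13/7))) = 84/13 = 6.46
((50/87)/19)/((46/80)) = 0.05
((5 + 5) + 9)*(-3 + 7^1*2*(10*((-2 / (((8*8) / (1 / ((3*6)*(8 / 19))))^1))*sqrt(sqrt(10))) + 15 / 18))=145.16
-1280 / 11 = -116.36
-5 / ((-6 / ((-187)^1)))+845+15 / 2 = 2090 / 3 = 696.67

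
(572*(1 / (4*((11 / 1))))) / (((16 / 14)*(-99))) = -91 / 792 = -0.11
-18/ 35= -0.51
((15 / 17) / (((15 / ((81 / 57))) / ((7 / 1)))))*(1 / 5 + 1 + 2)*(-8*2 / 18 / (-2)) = 1344 / 1615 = 0.83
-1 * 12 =-12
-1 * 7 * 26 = -182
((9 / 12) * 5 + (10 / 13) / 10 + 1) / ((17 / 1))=251 / 884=0.28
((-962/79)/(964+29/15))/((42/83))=-199615/8012417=-0.02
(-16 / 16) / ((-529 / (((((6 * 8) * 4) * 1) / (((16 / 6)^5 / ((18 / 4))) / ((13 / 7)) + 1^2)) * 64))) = 1.36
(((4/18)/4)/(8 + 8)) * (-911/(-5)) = 911/1440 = 0.63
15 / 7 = 2.14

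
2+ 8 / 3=14 / 3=4.67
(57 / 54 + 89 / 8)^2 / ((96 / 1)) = 1.55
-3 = -3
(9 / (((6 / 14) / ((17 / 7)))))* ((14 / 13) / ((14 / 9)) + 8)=5763 / 13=443.31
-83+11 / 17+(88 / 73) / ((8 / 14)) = -80.24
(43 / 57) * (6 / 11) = 86 / 209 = 0.41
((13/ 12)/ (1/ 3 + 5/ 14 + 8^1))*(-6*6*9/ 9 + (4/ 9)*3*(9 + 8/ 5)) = -14924/ 5475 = -2.73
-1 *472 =-472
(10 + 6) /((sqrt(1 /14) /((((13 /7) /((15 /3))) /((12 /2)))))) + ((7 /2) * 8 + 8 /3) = 104 * sqrt(14) /105 + 92 /3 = 34.37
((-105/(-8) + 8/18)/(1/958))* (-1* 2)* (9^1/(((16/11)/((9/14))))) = -46330317/448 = -103415.89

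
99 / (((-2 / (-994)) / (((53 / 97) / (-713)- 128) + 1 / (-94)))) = -40947685971885 / 6501134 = -6298545.14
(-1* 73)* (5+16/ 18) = -3869/ 9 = -429.89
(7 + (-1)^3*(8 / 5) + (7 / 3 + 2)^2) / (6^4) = 0.02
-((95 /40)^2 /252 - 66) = 1064087 /16128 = 65.98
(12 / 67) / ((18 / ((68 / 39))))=136 / 7839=0.02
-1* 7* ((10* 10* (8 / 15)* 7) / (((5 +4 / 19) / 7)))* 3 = -1042720 / 99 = -10532.53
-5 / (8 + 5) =-5 / 13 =-0.38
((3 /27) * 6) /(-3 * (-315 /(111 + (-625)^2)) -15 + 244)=781472 /268438467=0.00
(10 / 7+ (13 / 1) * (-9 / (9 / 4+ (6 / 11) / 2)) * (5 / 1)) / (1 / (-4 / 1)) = 238760 / 259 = 921.85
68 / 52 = 17 / 13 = 1.31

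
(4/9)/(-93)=-4/837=-0.00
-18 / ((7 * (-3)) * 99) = 2 / 231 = 0.01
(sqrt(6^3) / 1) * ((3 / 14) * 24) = 216 * sqrt(6) / 7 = 75.58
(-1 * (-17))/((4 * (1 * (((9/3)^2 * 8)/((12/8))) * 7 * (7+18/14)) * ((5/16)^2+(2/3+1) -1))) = 34/17023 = 0.00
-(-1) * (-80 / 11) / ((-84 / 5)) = 100 / 231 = 0.43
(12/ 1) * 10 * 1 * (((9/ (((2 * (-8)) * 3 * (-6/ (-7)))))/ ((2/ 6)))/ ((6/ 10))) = -525/ 4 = -131.25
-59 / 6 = -9.83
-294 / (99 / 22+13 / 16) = -4704 / 85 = -55.34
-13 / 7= -1.86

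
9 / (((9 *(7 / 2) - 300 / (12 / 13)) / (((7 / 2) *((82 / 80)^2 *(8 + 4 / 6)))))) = -458913 / 469600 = -0.98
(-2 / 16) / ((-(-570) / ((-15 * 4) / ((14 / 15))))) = 15 / 1064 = 0.01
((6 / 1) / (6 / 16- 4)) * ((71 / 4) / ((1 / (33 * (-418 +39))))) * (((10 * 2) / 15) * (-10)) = -142079520 / 29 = -4899293.79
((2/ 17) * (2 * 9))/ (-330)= -6/ 935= -0.01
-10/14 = -5/7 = -0.71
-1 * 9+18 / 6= -6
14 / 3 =4.67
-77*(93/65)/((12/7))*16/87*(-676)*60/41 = 11692.08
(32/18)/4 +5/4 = 61/36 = 1.69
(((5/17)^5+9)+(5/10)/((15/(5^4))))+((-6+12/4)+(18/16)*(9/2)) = 2173951067/68153136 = 31.90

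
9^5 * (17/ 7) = 1003833/ 7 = 143404.71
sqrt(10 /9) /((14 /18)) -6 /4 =-3 /2 + 3 * sqrt(10) /7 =-0.14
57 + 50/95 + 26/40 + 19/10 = 60.08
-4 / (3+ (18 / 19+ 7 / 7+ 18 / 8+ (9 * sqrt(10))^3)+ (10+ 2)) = 443536 / 3069601087319 -168428160 * sqrt(10) / 3069601087319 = -0.00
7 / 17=0.41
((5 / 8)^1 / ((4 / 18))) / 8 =0.35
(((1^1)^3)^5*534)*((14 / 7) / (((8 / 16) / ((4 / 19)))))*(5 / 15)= 2848 / 19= 149.89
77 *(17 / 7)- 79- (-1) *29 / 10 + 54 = 164.90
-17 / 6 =-2.83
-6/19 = -0.32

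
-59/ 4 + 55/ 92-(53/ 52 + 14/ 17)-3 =-386205/ 20332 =-18.99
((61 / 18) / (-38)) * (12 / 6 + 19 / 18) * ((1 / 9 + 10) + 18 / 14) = -1204445 / 387828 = -3.11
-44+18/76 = -1663/38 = -43.76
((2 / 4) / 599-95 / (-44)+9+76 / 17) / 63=1000469 / 4032468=0.25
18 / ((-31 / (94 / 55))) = -1692 / 1705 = -0.99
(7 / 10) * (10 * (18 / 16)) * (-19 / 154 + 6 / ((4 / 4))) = 8145 / 176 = 46.28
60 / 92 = 0.65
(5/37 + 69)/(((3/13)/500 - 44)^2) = 108075500000/3026388508333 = 0.04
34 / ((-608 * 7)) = -0.01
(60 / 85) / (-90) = -2 / 255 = -0.01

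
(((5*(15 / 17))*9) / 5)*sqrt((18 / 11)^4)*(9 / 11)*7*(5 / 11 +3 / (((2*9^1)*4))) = 30082185 / 497794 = 60.43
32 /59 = 0.54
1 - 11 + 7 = -3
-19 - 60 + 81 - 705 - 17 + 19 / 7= -5021 / 7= -717.29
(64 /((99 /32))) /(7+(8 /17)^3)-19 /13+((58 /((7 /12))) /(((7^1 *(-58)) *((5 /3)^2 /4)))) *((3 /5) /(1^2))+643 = 177253273459844 /275135986125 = 644.24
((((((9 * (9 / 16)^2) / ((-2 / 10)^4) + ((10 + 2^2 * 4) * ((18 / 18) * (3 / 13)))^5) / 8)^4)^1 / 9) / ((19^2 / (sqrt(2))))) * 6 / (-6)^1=-3979081728073971075998169 * sqrt(2) / 6350779162034176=-886075740.01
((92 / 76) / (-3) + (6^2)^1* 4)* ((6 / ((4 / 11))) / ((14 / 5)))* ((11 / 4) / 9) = 258.56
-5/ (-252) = 5/ 252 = 0.02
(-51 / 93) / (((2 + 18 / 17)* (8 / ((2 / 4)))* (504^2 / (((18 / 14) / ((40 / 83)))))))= -23987 / 203826954240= -0.00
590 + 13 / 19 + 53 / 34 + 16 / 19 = 383133 / 646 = 593.09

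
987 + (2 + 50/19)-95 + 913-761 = 1048.63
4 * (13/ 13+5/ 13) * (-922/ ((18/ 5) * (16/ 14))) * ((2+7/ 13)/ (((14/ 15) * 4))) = -1140975/ 1352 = -843.92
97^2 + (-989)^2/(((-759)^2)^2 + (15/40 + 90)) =24980467361351267/2654954549211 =9409.00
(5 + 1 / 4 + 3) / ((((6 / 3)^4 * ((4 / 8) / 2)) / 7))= 231 / 16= 14.44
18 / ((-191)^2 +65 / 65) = 9 / 18241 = 0.00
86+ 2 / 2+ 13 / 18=1579 / 18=87.72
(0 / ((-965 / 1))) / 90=0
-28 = -28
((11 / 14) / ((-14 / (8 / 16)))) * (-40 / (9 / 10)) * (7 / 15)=110 / 189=0.58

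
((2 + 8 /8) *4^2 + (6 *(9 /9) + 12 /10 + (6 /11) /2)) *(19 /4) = 57969 /220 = 263.50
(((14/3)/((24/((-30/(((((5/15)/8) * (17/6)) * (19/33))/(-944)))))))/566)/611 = 13083840/55850899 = 0.23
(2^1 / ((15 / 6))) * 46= 184 / 5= 36.80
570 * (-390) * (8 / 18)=-98800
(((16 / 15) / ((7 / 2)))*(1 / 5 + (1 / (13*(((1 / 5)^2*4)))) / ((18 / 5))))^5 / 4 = 0.00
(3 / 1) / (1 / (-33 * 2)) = -198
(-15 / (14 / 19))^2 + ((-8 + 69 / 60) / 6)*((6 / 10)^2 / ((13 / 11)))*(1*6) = 65663019 / 159250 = 412.33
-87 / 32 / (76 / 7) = -609 / 2432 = -0.25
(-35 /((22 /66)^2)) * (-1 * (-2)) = -630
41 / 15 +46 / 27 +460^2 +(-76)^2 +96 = 29359319 / 135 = 217476.44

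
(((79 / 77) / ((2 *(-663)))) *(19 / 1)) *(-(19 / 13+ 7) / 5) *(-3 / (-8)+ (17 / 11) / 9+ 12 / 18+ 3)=5008837 / 47783736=0.10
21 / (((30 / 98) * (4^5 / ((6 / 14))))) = 147 / 5120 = 0.03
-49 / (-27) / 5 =49 / 135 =0.36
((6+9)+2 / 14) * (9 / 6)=159 / 7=22.71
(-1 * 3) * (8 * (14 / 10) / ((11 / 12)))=-2016 / 55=-36.65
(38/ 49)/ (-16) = -19/ 392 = -0.05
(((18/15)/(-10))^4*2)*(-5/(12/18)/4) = -243/312500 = -0.00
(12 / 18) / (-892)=-1 / 1338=-0.00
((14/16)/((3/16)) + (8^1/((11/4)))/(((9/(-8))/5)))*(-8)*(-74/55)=-484256/5445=-88.94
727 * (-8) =-5816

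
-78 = -78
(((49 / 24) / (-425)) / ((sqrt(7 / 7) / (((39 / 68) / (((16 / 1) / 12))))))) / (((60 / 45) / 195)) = -223587 / 739840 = -0.30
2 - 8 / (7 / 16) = -114 / 7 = -16.29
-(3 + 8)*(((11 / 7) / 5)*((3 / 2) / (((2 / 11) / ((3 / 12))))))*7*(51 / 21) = -67881 / 560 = -121.22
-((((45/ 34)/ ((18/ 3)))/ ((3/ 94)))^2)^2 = -3049800625/ 1336336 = -2282.21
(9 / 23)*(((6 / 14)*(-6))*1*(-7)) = 162 / 23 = 7.04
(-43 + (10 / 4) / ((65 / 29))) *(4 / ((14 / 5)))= -5445 / 91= -59.84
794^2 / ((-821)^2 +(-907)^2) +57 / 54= 50107 / 33930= 1.48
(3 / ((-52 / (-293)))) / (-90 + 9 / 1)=-293 / 1404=-0.21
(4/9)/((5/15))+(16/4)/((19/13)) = 232/57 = 4.07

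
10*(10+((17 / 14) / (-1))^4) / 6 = 2338405 / 115248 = 20.29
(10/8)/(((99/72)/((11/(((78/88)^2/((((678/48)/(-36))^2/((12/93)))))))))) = 239482595/15769728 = 15.19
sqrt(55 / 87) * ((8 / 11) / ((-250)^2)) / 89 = 2 * sqrt(4785) / 1330828125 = 0.00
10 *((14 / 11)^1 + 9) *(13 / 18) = 74.19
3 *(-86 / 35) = -258 / 35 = -7.37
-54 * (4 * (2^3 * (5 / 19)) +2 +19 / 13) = -641.66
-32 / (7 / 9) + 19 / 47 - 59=-32814 / 329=-99.74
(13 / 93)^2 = 169 / 8649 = 0.02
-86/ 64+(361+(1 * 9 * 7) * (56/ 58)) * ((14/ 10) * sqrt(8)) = -43/ 32+171262 * sqrt(2)/ 145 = 1669.01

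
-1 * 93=-93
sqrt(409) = 20.22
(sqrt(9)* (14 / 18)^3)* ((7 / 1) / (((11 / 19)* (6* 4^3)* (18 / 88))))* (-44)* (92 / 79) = -11541607 / 1036638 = -11.13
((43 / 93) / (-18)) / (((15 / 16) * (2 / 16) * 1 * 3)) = -2752 / 37665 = -0.07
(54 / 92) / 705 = 9 / 10810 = 0.00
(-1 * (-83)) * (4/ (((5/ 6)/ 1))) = 1992/ 5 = 398.40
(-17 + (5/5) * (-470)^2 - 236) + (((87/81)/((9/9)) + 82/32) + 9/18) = 95321291/432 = 220651.14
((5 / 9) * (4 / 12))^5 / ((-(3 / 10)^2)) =-312500 / 129140163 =-0.00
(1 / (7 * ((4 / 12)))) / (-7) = -0.06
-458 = -458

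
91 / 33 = 2.76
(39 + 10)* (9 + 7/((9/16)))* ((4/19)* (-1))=-37828/171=-221.22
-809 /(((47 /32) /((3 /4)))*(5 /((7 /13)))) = -44.49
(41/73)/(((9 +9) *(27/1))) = 41/35478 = 0.00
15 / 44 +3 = 147 / 44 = 3.34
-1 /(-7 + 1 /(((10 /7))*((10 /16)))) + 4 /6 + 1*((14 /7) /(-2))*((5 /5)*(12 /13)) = -55 /637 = -0.09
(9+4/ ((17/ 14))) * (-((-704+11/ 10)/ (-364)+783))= -597144141/ 61880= -9650.03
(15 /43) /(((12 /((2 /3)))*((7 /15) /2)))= 25 /301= 0.08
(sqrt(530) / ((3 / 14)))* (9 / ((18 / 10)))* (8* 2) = 1120* sqrt(530) / 3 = 8594.78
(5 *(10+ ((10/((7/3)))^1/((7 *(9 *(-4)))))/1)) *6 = 14675/49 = 299.49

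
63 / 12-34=-115 / 4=-28.75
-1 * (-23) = 23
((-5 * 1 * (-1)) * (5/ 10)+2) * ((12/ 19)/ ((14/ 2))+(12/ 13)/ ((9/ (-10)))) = -7278/ 1729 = -4.21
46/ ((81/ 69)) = 1058/ 27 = 39.19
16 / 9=1.78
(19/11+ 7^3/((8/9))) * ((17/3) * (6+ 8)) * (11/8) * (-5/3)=-20294855/288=-70468.25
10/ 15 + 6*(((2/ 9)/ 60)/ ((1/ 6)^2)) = 22/ 15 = 1.47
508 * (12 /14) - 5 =3013 /7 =430.43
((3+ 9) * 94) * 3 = 3384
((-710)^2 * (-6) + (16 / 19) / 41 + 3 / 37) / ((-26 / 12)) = 523068257226 / 374699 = 1395969.18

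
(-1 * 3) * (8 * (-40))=960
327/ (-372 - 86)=-327/ 458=-0.71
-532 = -532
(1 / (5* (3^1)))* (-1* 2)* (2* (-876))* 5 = 1168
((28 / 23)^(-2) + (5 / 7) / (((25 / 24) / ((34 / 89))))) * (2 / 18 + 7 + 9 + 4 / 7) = 343463647 / 21979440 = 15.63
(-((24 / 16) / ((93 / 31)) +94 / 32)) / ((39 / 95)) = -5225 / 624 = -8.37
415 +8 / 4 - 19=398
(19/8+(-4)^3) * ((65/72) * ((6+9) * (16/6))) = -160225/72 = -2225.35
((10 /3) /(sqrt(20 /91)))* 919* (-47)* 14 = -604702* sqrt(455) /3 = -4299578.16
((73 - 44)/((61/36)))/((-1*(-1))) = 1044/61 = 17.11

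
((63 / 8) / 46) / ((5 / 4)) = 63 / 460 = 0.14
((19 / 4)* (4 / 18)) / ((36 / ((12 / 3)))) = 19 / 162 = 0.12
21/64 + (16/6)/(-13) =307/2496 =0.12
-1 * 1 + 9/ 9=0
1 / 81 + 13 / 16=1069 / 1296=0.82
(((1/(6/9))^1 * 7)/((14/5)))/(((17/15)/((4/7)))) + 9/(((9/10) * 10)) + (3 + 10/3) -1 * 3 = 2222/357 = 6.22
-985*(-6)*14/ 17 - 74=81482/ 17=4793.06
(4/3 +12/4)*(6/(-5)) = -26/5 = -5.20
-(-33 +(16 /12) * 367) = -1369 /3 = -456.33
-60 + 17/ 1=-43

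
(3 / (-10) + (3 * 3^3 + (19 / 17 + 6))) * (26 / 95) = 24.03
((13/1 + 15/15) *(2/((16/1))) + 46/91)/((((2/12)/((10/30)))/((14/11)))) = 821/143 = 5.74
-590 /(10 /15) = -885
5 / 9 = 0.56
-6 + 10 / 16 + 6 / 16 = -5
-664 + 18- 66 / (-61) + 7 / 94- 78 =-4144785 / 5734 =-722.84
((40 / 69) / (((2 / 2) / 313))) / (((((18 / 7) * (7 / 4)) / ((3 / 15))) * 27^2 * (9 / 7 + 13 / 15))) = 87640 / 17052039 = 0.01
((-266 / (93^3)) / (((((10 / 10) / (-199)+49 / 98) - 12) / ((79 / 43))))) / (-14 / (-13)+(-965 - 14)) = -5722444 / 105969867376383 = -0.00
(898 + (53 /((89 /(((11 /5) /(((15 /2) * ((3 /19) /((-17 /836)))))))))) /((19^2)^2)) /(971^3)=4686981731999 /4778313214089446550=0.00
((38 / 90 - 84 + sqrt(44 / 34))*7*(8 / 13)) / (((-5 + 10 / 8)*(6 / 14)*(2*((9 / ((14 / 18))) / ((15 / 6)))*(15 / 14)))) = 144482576 / 6396975 - 38416*sqrt(374) / 2416635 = 22.28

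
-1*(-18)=18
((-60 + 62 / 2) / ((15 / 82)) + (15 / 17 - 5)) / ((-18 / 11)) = 228118 / 2295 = 99.40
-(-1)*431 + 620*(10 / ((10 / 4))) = 2911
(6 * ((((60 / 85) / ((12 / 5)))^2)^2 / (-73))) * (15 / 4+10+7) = -155625 / 12194066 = -0.01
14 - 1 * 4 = 10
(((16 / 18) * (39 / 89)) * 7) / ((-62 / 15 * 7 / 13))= -3380 / 2759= -1.23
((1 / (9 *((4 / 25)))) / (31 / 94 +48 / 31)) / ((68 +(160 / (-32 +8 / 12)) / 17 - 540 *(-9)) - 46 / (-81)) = 261932175 / 3491254568516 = 0.00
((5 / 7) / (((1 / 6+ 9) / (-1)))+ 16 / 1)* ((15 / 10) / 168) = 613 / 4312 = 0.14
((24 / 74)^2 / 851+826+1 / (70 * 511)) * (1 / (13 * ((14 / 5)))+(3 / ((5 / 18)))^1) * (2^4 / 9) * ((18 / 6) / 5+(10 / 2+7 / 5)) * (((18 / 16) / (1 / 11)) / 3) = 3730725050769408857 / 8126182277850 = 459099.36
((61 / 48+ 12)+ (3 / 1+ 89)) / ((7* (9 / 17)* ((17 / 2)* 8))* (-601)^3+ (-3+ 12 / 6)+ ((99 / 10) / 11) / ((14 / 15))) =-35371 / 18380750254284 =-0.00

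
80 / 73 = 1.10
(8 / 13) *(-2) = -16 / 13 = -1.23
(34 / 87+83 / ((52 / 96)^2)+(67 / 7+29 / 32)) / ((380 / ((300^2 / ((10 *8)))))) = 72560801175 / 83434624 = 869.67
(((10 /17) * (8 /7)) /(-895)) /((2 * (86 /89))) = -356 /915943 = -0.00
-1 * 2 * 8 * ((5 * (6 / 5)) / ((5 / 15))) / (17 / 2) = -576 / 17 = -33.88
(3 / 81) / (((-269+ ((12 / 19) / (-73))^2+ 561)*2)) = 1923769 / 30333997368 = 0.00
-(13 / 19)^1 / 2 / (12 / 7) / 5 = -91 / 2280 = -0.04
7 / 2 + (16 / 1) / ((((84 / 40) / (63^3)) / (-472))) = -1798433273 / 2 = -899216636.50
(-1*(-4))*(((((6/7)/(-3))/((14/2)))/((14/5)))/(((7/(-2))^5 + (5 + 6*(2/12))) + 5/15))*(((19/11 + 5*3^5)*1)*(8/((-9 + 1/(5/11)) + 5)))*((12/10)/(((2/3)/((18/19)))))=-528629760/510134933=-1.04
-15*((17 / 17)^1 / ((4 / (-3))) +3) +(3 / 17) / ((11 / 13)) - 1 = -25837 / 748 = -34.54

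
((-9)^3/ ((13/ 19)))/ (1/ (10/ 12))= -23085/ 26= -887.88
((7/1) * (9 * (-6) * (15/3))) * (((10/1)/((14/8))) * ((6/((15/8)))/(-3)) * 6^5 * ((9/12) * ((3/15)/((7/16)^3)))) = 55037657088/343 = 160459641.66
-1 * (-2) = 2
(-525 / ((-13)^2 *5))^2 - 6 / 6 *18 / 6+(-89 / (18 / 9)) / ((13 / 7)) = -26.58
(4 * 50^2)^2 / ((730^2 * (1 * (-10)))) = -100000 / 5329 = -18.77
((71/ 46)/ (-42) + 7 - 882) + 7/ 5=-8439331/ 9660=-873.64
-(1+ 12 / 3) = -5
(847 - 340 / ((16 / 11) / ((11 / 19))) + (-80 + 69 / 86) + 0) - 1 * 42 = 1929667 / 3268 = 590.47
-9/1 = -9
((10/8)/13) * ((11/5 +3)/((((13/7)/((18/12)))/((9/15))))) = 63/260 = 0.24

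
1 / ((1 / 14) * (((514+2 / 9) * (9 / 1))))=7 / 2314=0.00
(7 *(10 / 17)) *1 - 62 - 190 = -4214 / 17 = -247.88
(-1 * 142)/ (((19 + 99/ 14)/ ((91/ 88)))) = -45227/ 8030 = -5.63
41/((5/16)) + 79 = 1051/5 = 210.20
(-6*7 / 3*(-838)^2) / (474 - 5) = -1404488 / 67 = -20962.51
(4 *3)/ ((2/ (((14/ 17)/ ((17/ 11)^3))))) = 111804/ 83521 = 1.34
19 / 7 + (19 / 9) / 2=475 / 126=3.77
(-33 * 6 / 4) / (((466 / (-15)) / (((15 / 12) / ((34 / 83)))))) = 616275 / 126752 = 4.86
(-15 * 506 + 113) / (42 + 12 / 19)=-142063 / 810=-175.39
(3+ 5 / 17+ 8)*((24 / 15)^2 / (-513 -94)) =-12288 / 257975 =-0.05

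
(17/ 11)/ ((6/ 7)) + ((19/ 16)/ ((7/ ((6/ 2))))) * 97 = 189121/ 3696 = 51.17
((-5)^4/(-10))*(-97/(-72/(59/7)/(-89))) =63668375/1008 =63163.07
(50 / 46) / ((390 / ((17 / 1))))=85 / 1794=0.05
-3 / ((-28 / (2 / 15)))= 1 / 70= 0.01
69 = 69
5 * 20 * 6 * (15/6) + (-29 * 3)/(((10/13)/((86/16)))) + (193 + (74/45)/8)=781411/720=1085.29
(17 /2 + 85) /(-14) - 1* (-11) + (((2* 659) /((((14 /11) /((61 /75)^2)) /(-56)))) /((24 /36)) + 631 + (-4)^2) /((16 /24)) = -1493458249 /17500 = -85340.47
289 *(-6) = -1734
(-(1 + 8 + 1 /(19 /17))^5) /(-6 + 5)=234849287168 /2476099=94846.49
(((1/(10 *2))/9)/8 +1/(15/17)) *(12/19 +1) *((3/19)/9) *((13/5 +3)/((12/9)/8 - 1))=-354361/1624500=-0.22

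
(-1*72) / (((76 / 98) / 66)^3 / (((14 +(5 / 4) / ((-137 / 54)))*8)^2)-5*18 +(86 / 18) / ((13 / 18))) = 867289445576361295488 / 1004424956200009805249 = 0.86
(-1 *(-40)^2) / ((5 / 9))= -2880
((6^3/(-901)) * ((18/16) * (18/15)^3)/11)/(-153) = 5832/21060875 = 0.00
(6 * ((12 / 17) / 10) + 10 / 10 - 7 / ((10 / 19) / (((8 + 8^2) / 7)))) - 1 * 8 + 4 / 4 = -12102 / 85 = -142.38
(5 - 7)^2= 4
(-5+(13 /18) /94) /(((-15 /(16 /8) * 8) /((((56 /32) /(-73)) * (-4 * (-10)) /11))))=-59129 /8152056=-0.01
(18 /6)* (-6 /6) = -3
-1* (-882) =882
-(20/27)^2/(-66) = 200/24057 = 0.01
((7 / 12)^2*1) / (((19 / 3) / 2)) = 49 / 456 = 0.11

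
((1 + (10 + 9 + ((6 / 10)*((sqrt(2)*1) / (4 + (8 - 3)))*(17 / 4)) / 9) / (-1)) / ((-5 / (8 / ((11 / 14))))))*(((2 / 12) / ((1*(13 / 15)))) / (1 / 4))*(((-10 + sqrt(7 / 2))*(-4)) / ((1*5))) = 112*(20 - sqrt(14))*(17*sqrt(2) + 9720) / 96525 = 183.82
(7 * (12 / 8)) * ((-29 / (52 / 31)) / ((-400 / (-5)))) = -18879 / 8320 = -2.27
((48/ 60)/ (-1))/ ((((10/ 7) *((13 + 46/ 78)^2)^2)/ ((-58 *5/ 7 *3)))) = 201269367/ 98631012500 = 0.00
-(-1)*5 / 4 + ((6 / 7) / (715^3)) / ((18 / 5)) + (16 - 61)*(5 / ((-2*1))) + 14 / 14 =704660781829 / 6140834700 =114.75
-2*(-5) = 10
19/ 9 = 2.11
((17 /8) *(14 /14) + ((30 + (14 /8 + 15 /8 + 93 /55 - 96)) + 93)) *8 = 15154 /55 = 275.53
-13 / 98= -0.13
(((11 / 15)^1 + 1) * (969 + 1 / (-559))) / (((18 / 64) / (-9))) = -53747.10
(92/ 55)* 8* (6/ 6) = 736/ 55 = 13.38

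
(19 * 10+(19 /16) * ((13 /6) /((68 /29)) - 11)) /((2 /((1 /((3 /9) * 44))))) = 1162211 /191488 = 6.07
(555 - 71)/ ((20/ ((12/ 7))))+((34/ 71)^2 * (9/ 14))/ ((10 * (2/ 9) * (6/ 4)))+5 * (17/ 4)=62.78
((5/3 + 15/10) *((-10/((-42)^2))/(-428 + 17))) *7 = 95/310716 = 0.00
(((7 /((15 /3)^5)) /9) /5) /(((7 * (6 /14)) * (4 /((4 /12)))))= 7 /5062500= 0.00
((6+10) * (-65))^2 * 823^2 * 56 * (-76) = -3117941541478400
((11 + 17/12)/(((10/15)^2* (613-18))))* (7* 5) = 447/272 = 1.64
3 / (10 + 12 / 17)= 51 / 182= 0.28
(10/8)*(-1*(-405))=2025/4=506.25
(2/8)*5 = 1.25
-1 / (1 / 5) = -5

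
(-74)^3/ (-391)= 405224/ 391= 1036.38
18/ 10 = 9/ 5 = 1.80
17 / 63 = 0.27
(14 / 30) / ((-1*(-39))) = 7 / 585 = 0.01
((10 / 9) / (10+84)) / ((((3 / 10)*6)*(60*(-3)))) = -5 / 137052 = -0.00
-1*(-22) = 22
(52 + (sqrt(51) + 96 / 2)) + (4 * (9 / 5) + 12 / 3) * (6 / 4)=sqrt(51) + 584 / 5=123.94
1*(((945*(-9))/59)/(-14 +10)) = 8505/236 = 36.04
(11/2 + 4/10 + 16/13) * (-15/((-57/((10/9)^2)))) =5150/2223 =2.32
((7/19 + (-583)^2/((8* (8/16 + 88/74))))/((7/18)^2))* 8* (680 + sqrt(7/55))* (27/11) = 4180589890632* sqrt(385)/70406875 + 568560225125952/256025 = 2221886584.32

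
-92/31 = -2.97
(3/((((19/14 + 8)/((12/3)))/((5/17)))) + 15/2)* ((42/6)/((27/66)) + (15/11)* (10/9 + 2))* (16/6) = 98892920/220473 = 448.55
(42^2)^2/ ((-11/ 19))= -59122224/ 11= -5374747.64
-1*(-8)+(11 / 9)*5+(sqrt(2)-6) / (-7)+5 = 1258 / 63-sqrt(2) / 7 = 19.77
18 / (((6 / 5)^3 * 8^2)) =125 / 768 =0.16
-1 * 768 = -768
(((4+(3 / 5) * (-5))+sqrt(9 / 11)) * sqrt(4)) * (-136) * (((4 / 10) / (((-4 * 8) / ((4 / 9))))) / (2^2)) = 17 * sqrt(11) / 165+17 / 45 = 0.72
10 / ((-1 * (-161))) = 10 / 161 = 0.06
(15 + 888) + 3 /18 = 5419 /6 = 903.17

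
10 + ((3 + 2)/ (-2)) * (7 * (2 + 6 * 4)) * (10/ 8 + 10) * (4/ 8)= -20395/ 8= -2549.38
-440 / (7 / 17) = -7480 / 7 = -1068.57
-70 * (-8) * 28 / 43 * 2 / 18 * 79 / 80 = 15484 / 387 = 40.01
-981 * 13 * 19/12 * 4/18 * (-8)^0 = -26923/6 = -4487.17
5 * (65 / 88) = 325 / 88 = 3.69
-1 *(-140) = 140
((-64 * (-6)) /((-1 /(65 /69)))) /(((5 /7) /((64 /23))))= -745472 /529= -1409.21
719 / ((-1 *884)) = -719 / 884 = -0.81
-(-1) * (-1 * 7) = -7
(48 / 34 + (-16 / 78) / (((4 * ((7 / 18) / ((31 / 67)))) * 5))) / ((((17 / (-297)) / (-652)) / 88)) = 12359872052352 / 8810165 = 1402910.39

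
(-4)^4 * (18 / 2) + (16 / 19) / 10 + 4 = 219268 / 95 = 2308.08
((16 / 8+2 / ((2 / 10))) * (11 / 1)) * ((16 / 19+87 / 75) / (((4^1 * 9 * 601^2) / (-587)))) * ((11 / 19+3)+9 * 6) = -2239274686 / 3259839025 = -0.69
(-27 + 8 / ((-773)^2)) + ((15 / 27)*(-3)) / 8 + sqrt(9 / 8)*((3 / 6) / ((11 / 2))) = -27.11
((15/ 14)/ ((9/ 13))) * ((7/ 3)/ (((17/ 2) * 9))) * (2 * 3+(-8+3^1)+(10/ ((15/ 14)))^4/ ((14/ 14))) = 2350465/ 6561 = 358.25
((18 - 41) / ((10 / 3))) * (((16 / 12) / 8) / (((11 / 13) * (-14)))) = 299 / 3080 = 0.10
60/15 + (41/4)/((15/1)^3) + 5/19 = 1094279/256500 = 4.27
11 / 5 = 2.20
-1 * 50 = -50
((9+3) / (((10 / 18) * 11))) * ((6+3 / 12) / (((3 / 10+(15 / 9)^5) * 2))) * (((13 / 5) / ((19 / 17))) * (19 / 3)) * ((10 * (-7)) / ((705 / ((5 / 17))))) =-3316950 / 16533143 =-0.20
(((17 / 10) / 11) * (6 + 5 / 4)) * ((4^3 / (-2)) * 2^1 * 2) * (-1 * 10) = 1434.18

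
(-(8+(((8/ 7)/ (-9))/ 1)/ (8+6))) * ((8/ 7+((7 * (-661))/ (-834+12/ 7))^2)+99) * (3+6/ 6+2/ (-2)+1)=-109726318331852/ 26194951503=-4188.83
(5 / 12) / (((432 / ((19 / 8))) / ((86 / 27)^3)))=7553165 / 102036672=0.07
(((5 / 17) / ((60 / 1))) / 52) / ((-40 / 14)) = -7 / 212160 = -0.00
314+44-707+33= -316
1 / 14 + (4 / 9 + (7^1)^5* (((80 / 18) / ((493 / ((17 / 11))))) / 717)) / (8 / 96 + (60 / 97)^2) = 872385940409 / 505381308894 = 1.73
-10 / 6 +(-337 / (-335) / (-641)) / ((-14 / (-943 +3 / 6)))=-6393727 / 3607548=-1.77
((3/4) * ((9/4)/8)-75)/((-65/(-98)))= -469077/4160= -112.76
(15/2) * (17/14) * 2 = 255/14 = 18.21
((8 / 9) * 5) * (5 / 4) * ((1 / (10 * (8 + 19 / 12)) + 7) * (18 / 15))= 16124 / 345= 46.74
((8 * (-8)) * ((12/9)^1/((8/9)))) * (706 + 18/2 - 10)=-67680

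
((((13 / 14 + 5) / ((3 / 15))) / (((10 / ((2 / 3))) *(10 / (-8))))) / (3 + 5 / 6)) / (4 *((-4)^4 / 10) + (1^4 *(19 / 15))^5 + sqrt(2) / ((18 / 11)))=-8091409403655000 / 2072843081663056297 + 46798382812500 *sqrt(2) / 2072843081663056297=-0.00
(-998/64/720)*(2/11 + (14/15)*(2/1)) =-84331/1900800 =-0.04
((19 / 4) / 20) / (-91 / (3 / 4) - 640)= -57 / 182720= -0.00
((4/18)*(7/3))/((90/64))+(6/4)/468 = 0.37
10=10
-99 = -99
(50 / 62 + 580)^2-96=324087769 / 961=337240.13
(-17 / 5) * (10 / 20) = -17 / 10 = -1.70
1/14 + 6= 85/14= 6.07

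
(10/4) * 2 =5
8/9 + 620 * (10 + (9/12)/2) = 115801/18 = 6433.39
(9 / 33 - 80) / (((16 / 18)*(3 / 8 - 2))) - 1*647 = -84628 / 143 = -591.80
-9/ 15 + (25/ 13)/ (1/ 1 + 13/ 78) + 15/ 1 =7302/ 455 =16.05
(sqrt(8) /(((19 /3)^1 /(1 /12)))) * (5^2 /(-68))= -25 * sqrt(2) /2584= -0.01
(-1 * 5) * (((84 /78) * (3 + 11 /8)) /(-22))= 1225 /1144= 1.07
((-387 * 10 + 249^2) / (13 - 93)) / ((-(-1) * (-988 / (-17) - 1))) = -988227 / 77680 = -12.72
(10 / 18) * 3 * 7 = 11.67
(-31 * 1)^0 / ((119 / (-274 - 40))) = -314 / 119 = -2.64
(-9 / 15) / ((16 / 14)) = -21 / 40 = -0.52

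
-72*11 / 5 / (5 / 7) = -5544 / 25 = -221.76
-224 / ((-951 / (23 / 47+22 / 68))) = 48496 / 253283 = 0.19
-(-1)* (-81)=-81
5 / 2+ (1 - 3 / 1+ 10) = 21 / 2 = 10.50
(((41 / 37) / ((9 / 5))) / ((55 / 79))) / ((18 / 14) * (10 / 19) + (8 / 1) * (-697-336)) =-0.00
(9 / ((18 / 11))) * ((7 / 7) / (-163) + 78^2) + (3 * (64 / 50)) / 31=8454197071 / 252650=33462.09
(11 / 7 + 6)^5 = 418195493 / 16807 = 24882.22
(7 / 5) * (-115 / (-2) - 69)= -161 / 10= -16.10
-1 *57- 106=-163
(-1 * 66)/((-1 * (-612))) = -11/102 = -0.11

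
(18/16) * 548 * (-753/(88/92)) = -21354327/44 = -485325.61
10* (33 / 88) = 15 / 4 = 3.75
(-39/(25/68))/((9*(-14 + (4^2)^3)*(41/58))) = -1972/482775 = -0.00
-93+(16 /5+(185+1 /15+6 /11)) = 15809 /165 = 95.81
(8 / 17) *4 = 32 / 17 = 1.88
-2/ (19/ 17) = -34/ 19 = -1.79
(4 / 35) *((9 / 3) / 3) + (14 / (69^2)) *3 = 0.12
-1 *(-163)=163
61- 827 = -766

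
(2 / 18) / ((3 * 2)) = 1 / 54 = 0.02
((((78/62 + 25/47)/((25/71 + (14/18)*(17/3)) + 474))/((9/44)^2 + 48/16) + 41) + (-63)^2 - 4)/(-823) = -5257756509622102/1080162825703663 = -4.87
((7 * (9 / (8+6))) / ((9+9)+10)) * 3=27 / 56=0.48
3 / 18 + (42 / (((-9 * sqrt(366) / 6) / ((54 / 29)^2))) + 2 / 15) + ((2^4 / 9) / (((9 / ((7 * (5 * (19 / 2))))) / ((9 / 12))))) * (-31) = -412219 / 270 - 13608 * sqrt(366) / 51301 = -1531.81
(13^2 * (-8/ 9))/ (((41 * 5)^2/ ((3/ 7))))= -1352/ 882525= -0.00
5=5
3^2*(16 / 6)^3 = 512 / 3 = 170.67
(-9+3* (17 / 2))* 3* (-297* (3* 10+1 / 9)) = -885357 / 2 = -442678.50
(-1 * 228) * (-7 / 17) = 1596 / 17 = 93.88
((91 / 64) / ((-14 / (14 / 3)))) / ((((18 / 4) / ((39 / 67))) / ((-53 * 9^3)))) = 5078619 / 2144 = 2368.76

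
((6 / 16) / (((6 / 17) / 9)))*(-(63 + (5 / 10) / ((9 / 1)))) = -19295 / 32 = -602.97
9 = 9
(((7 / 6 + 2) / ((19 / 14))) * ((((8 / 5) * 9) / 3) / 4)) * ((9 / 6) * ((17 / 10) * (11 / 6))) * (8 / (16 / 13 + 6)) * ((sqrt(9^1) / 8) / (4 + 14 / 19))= 323323 / 282000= 1.15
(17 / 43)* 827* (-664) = -9335176 / 43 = -217097.12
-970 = -970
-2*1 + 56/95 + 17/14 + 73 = 96829/1330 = 72.80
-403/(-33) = 403/33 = 12.21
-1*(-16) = 16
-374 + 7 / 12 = -373.42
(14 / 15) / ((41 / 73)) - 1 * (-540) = 333122 / 615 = 541.66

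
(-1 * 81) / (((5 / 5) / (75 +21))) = -7776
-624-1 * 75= -699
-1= -1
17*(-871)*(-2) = 29614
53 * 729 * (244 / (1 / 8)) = 75419424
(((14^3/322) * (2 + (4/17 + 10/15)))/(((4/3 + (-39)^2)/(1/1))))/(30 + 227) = 0.00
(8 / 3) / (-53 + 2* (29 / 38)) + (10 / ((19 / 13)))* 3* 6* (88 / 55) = 5491004 / 27873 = 197.00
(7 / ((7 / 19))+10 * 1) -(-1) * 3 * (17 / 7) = 254 / 7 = 36.29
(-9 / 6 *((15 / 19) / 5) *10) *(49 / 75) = -147 / 95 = -1.55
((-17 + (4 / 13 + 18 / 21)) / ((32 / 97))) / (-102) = 139777 / 297024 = 0.47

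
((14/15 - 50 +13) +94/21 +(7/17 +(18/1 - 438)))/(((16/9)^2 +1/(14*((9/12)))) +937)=-21744558/45315625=-0.48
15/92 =0.16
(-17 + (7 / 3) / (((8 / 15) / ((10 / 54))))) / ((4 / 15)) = -17485 / 288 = -60.71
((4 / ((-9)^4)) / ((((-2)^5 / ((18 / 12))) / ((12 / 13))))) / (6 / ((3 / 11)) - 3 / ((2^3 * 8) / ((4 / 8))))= -32 / 26658801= -0.00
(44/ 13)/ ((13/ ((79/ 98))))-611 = -5057953/ 8281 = -610.79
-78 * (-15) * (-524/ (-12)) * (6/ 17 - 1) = -561990/ 17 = -33058.24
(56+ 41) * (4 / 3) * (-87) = -11252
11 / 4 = 2.75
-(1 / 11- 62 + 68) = -67 / 11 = -6.09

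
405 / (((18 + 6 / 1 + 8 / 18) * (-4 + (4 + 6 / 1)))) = 243 / 88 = 2.76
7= 7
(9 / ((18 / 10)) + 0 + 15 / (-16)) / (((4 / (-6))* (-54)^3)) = 65 / 1679616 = 0.00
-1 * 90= -90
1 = 1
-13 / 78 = -1 / 6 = -0.17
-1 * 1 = -1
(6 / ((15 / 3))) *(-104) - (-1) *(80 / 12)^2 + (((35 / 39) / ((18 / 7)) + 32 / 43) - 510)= -88937369 / 150930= -589.26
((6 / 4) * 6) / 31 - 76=-2347 / 31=-75.71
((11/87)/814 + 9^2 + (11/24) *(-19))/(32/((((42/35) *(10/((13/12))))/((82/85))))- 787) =-474723045/5149739032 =-0.09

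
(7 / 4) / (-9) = -7 / 36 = -0.19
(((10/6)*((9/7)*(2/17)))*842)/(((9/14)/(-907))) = -15273880/51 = -299487.84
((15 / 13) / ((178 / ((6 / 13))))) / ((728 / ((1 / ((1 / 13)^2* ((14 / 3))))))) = 135 / 907088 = 0.00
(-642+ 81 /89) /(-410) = 57057 /36490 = 1.56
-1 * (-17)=17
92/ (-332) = -23/ 83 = -0.28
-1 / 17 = -0.06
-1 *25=-25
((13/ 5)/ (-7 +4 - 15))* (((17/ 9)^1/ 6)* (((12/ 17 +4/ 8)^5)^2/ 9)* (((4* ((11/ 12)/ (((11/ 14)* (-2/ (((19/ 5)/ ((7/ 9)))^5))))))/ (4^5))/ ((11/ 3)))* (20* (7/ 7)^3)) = 11665777486618376537258349/ 10263017574112516505600000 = 1.14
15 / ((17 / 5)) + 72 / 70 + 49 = 32392 / 595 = 54.44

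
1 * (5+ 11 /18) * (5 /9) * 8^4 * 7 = 7239680 /81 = 89378.77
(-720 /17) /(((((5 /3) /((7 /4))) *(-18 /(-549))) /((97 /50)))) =-1118313 /425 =-2631.32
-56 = -56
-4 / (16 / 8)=-2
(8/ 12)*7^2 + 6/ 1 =116/ 3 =38.67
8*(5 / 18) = 20 / 9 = 2.22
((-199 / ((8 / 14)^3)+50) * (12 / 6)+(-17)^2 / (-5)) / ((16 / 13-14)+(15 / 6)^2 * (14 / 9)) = 39140361 / 57040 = 686.19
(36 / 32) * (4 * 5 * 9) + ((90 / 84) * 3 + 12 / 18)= 206.38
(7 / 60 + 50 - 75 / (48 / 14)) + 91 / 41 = 149869 / 4920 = 30.46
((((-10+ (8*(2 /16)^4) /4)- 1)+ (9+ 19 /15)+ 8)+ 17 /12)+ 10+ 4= 696847 /30720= 22.68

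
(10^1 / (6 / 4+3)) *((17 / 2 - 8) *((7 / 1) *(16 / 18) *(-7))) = -3920 / 81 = -48.40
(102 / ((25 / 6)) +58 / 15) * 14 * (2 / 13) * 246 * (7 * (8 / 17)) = 273352576 / 5525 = 49475.58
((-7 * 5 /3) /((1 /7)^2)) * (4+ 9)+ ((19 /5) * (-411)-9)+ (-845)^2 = 10575338 /15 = 705022.53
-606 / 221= -2.74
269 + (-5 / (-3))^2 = 2446 / 9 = 271.78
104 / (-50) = -52 / 25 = -2.08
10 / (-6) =-5 / 3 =-1.67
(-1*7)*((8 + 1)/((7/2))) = -18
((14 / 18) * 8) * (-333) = -2072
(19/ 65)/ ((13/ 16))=304/ 845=0.36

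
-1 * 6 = -6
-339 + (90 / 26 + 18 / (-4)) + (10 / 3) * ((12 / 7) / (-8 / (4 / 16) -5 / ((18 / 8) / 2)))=-2538537 / 7462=-340.20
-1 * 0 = 0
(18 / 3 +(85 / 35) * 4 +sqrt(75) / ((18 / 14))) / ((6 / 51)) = 595 * sqrt(3) / 18 +935 / 7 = 190.83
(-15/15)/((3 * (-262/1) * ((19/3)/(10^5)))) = 50000/2489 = 20.09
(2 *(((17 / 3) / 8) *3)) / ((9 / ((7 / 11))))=119 / 396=0.30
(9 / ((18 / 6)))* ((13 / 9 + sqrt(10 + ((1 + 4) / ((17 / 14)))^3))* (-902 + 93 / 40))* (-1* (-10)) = -323883* sqrt(740690) / 1156 - 467831 / 12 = -280114.43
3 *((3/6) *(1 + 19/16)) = 105/32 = 3.28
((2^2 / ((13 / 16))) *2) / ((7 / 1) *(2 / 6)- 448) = -384 / 17381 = -0.02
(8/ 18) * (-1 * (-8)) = 32/ 9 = 3.56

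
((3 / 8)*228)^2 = 29241 / 4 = 7310.25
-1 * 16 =-16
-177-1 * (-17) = -160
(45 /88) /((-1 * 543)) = -15 /15928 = -0.00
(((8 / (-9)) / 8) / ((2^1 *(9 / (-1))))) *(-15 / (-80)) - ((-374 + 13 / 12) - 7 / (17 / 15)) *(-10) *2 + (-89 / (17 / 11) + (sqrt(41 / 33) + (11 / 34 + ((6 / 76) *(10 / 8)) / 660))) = -5862632081 / 767448 + sqrt(1353) / 33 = -7638.01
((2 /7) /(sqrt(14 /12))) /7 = 2 *sqrt(42) /343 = 0.04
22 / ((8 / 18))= 99 / 2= 49.50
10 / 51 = 0.20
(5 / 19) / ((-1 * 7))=-0.04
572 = 572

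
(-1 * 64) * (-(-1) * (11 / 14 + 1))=-800 / 7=-114.29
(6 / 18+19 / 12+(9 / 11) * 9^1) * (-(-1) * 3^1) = 1225 / 44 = 27.84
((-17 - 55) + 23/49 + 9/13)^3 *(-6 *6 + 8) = 367521510666496/36924979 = 9953194.85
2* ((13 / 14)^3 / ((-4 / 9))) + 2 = -8797 / 5488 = -1.60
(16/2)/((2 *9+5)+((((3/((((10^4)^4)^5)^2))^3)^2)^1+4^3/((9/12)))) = 24000000000000000000000000000000000000000000000000000000000000000000000000000000000000000000000000000000000000000000000000000000000000000000000000000000000000000000000000000000000000000000000000000000000000000000000000000000000000000000000000000000000000000000000000000000000000000000000000000000000000000000000000000000000000000000000000000000000000000000000000000000000000000000000000000000000000000000000000000000000000000000000000000000000000000000000000000000000000000000000000000000000000000000000000000000000000000000000000000000000000000000000000000000000000000000000000000000000000000000000000000000000000000000000000000000000000000000000000000000000000000000000000000000000000000000000000000000000000000000000000000000000000000000000000000000000000000000000000000000000000000000000000000000000000000000000000000000000000000000000000000000000000000000000000000000000000000000000000000000000000000000000000000000000000000000000000000000000000000000000000/325000000000000000000000000000000000000000000000000000000000000000000000000000000000000000000000000000000000000000000000000000000000000000000000000000000000000000000000000000000000000000000000000000000000000000000000000000000000000000000000000000000000000000000000000000000000000000000000000000000000000000000000000000000000000000000000000000000000000000000000000000000000000000000000000000000000000000000000000000000000000000000000000000000000000000000000000000000000000000000000000000000000000000000000000000000000000000000000000000000000000000000000000000000000000000000000000000000000000000000000000000000000000000000000000000000000000000000000000000000000000000000000000000000000000000000000000000000000000000000000000000000000000000000000000000000000000000000000000000000000000000000000000000000000000000000000000000000000000000000000000000000000000000000000000000000000000000000000000000000000000000000000000000000000000000000000000000000000000000000002187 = 0.07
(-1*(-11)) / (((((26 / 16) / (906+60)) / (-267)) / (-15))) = 340457040 / 13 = 26189003.08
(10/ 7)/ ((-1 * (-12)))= 5/ 42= 0.12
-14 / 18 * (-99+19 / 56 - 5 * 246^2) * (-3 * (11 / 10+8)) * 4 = -308490091 / 12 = -25707507.58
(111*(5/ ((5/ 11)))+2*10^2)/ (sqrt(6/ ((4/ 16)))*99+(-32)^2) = 181888/ 101669 - 140679*sqrt(6)/ 406676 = 0.94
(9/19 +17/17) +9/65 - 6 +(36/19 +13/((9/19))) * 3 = 309848/3705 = 83.63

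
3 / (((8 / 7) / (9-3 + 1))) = 147 / 8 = 18.38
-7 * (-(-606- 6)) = -4284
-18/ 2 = -9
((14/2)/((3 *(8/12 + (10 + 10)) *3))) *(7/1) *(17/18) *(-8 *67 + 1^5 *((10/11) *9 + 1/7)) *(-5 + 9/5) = 19340356/46035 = 420.12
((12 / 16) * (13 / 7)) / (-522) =-13 / 4872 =-0.00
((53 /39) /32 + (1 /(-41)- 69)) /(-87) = 0.79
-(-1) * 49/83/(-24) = -49/1992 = -0.02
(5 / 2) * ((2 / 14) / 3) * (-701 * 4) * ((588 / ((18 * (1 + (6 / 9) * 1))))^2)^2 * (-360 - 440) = 591158930432 / 15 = 39410595362.13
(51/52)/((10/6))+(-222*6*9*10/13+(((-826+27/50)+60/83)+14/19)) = -1584088657/157700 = -10044.95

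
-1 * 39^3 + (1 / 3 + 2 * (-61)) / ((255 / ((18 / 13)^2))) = -59319.91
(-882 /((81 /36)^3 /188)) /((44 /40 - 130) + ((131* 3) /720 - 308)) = 18866176 /565515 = 33.36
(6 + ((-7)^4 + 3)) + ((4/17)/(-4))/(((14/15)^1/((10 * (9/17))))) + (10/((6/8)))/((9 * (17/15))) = 43896595/18207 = 2410.97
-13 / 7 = -1.86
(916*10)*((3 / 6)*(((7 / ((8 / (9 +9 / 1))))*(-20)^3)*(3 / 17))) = -101837647.06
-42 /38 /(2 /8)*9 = -756 /19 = -39.79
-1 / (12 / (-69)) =23 / 4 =5.75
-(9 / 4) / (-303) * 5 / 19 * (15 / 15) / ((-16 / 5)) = -75 / 122816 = -0.00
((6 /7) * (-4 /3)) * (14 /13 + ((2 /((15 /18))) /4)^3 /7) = -100808 /79625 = -1.27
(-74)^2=5476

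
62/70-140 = -4869/35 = -139.11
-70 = -70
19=19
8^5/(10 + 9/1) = 32768/19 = 1724.63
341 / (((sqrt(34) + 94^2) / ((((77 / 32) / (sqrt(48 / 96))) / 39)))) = -26257*sqrt(17) / 48718713888 + 58001713*sqrt(2) / 24359356944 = 0.00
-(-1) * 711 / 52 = 711 / 52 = 13.67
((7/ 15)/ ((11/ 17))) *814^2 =477872.27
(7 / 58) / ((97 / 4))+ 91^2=23294467 / 2813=8281.00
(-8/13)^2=64/169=0.38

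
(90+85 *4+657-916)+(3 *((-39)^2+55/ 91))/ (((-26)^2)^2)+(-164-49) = -873073437/ 20792408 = -41.99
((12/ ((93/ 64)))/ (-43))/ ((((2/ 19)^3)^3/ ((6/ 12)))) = -322687697779/ 5332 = -60519073.10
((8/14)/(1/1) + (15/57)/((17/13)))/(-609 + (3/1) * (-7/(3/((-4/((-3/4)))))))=-5241/4384079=-0.00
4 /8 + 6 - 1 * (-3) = 19 /2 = 9.50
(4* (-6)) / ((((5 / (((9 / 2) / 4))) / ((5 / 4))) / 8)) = -54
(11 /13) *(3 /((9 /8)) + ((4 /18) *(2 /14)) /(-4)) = 3685 /1638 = 2.25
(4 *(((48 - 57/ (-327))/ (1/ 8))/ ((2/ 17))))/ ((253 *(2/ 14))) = 9997904/ 27577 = 362.55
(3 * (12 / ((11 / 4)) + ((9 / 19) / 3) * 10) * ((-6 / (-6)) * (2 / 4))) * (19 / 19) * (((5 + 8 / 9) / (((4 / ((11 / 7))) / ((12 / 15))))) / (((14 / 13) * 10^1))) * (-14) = -142623 / 6650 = -21.45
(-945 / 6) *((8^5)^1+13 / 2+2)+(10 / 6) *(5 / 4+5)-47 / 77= -1192488746 / 231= -5162288.94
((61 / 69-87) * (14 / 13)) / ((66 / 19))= -790286 / 29601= -26.70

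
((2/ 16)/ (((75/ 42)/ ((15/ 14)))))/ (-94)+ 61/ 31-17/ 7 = -0.46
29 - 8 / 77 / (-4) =2235 / 77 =29.03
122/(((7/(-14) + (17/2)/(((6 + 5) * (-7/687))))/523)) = -2456531/2939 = -835.84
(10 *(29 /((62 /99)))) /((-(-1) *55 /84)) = 21924 /31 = 707.23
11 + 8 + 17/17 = 20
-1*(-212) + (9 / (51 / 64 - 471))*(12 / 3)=2125804 / 10031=211.92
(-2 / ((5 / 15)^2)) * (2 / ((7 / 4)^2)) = -576 / 49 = -11.76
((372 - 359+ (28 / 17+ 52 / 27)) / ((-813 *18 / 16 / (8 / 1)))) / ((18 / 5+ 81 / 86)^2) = -90018195200 / 12810032369127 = -0.01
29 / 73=0.40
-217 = -217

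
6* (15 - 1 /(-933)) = 90.01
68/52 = 17/13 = 1.31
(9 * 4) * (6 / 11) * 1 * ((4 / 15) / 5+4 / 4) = 5688 / 275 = 20.68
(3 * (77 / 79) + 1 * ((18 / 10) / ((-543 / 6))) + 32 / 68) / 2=4101721 / 2430830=1.69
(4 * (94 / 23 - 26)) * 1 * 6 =-12096 / 23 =-525.91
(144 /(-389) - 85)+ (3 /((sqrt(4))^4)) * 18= -255169 /3112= -82.00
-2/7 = -0.29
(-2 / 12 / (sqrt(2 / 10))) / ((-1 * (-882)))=-sqrt(5) / 5292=-0.00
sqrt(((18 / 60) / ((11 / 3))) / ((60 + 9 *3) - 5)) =3 *sqrt(2255) / 4510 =0.03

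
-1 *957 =-957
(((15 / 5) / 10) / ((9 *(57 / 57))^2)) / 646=1 / 174420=0.00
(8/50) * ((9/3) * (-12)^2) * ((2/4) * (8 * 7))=48384/25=1935.36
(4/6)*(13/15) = 0.58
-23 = -23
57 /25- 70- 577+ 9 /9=-16093 /25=-643.72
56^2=3136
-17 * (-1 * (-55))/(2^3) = -935/8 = -116.88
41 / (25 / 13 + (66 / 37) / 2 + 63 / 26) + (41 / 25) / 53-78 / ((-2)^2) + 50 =512211673 / 13353350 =38.36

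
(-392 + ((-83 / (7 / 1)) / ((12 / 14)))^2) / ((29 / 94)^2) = -15955607 / 7569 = -2108.02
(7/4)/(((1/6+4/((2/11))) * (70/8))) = 6/665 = 0.01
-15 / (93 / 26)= -130 / 31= -4.19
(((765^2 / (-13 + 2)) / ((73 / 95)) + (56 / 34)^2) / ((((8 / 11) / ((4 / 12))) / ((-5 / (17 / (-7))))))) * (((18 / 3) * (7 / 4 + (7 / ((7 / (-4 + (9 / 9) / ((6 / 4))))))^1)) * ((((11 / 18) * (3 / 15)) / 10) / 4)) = 1896.39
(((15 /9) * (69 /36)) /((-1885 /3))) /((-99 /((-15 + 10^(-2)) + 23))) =0.00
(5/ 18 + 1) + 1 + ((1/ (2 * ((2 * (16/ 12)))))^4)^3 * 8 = 721279632604025/ 316659348799488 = 2.28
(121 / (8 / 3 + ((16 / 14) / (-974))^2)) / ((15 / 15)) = 4218525003 / 92970296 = 45.37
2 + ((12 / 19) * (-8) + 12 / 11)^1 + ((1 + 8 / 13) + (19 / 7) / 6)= 0.11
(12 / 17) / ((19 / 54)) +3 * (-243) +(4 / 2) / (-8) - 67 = -1026163 / 1292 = -794.24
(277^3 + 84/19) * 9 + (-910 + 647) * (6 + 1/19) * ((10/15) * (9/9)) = 10903209407/57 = 191284375.56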